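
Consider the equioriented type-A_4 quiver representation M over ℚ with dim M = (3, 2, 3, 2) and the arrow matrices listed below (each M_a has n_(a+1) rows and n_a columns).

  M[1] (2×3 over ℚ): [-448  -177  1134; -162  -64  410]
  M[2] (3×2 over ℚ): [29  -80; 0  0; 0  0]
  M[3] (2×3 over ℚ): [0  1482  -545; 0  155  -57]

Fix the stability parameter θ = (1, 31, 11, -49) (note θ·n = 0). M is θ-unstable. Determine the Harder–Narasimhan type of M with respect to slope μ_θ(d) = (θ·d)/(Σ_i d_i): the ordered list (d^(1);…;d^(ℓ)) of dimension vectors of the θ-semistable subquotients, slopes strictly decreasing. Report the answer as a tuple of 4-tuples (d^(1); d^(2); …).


Via rank(M_{q-1}∘⋯∘M_p): M ≅ I[1,1], I[1,2], I[1,3], I[3,4]^2.
μ_θ-semistable layers: μ^(1)=31; μ^(2)=21; μ^(3)=1; μ^(4)=-19

((0, 1, 0, 0); (0, 1, 1, 0); (3, 0, 0, 0); (0, 0, 2, 2))


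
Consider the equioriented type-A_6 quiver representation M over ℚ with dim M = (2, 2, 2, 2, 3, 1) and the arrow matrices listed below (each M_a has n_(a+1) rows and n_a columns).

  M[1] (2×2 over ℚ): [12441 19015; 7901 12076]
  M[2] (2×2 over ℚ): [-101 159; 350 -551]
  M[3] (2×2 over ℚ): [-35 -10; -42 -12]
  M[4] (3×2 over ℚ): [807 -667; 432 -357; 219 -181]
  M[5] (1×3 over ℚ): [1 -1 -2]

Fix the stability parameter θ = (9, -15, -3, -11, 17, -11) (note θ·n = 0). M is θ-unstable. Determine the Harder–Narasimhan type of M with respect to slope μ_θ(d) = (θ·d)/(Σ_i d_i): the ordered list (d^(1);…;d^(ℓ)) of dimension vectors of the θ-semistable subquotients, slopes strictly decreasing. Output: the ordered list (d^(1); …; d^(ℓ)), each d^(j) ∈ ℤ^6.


Barcode: M ≅ I[1,3], I[1,6], I[4,5], I[5,5]. HN layers by μ_θ (5 steps, strictly decreasing):
  μ^(1)=17; μ^(2)=3; μ^(3)=-3; μ^(4)=-5; μ^(5)=-11

((0, 0, 0, 0, 2, 0); (0, 0, 0, 0, 1, 1); (1, 1, 1, 0, 0, 0); (1, 1, 1, 1, 0, 0); (0, 0, 0, 1, 0, 0))


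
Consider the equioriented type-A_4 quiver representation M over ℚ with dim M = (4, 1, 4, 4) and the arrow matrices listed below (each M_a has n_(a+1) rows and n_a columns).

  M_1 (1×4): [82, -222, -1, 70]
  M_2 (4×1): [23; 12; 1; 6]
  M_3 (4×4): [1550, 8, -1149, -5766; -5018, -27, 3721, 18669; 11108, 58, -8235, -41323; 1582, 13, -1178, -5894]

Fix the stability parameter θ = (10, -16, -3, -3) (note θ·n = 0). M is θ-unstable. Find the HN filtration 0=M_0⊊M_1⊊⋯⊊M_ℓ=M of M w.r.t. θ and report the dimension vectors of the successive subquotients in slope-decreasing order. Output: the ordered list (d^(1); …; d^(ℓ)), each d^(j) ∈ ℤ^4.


Via rank(M_{q-1}∘⋯∘M_p): M ≅ I[1,1]^3, I[1,4], I[3,3], I[3,4]^2, I[4,4].
μ_θ-semistable layers: μ^(1)=10; μ^(2)=-3

((3, 0, 0, 0); (1, 1, 4, 4))


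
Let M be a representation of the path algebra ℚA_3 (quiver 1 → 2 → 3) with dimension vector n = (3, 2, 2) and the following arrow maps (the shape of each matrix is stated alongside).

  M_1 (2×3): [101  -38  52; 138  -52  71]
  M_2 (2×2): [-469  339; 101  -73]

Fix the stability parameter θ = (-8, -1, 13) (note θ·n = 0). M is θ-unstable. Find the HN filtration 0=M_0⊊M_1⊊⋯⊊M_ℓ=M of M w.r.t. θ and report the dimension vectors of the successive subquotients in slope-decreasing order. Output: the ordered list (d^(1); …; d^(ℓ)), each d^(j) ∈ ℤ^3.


Interval decomposition of M: I[1,1], I[1,3]^2.
HN type (ℓ=3): μ^(1)=13; μ^(2)=-1; μ^(3)=-8

((0, 0, 2); (0, 2, 0); (3, 0, 0))


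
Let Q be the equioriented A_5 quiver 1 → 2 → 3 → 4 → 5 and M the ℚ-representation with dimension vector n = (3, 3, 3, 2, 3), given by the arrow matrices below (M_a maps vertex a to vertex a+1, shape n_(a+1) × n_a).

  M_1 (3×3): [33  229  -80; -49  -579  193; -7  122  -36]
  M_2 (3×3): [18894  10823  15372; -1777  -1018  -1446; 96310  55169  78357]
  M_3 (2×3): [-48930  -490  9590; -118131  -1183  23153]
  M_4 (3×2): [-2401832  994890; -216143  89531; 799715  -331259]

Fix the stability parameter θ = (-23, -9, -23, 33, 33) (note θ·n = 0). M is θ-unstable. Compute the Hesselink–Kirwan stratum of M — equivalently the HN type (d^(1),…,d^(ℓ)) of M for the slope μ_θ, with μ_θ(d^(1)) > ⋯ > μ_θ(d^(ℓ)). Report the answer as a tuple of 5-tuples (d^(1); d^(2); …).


Via rank(M_{q-1}∘⋯∘M_p): M ≅ I[1,3]^2, I[1,5], I[4,5], I[5,5].
μ_θ-semistable layers: μ^(1)=33; μ^(2)=-16; μ^(3)=-23

((0, 0, 0, 2, 3); (0, 3, 3, 0, 0); (3, 0, 0, 0, 0))


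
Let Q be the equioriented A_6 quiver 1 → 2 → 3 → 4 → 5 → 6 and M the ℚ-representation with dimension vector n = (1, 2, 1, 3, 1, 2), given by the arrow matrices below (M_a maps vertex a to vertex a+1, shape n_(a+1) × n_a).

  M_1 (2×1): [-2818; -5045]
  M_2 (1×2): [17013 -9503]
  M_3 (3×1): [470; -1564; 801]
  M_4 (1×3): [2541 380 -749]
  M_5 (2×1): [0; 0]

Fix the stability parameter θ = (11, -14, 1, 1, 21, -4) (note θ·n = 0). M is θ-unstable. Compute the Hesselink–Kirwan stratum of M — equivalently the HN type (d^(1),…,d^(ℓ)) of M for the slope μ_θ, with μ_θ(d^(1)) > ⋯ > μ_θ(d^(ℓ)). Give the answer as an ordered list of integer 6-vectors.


Barcode: M ≅ I[1,5], I[2,2], I[4,4]^2, I[6,6]^2. HN layers by μ_θ (5 steps, strictly decreasing):
  μ^(1)=21; μ^(2)=1; μ^(3)=-3/2; μ^(4)=-4; μ^(5)=-14

((0, 0, 0, 0, 1, 0); (0, 0, 1, 3, 0, 0); (1, 1, 0, 0, 0, 0); (0, 0, 0, 0, 0, 2); (0, 1, 0, 0, 0, 0))


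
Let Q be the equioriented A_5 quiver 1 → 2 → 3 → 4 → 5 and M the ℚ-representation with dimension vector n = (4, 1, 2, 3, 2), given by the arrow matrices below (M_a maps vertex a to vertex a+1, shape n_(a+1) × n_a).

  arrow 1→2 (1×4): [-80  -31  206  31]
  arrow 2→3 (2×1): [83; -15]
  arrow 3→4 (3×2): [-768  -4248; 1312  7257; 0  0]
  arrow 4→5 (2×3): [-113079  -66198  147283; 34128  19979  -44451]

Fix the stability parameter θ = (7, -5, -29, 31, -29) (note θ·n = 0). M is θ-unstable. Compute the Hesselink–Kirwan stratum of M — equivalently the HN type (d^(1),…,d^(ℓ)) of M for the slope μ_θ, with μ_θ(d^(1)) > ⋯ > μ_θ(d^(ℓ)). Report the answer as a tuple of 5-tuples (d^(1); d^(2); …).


Barcode: M ≅ I[1,1]^3, I[1,5], I[3,3], I[4,4], I[4,5]. HN layers by μ_θ (5 steps, strictly decreasing):
  μ^(1)=31; μ^(2)=7; μ^(3)=1; μ^(4)=-9; μ^(5)=-29

((0, 0, 0, 1, 0); (3, 0, 0, 0, 0); (0, 0, 0, 2, 2); (1, 1, 1, 0, 0); (0, 0, 1, 0, 0))


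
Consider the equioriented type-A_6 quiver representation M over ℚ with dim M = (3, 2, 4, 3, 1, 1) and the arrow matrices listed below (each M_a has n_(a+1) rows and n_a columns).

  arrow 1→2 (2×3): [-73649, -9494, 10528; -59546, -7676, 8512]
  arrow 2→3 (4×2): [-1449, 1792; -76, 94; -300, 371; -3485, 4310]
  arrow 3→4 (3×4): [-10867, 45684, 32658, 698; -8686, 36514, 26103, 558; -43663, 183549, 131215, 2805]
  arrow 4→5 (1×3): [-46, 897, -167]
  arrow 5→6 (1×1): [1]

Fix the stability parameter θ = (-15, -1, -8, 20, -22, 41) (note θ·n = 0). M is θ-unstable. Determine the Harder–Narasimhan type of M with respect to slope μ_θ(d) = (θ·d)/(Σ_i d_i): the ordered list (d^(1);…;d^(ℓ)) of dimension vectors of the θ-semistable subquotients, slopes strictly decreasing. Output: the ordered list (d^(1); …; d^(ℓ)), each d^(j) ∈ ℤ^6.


Via rank(M_{q-1}∘⋯∘M_p): M ≅ I[1,1]^2, I[1,6], I[2,4], I[3,3], I[3,4].
μ_θ-semistable layers: μ^(1)=41; μ^(2)=20; μ^(3)=-1; μ^(4)=-9/2; μ^(5)=-8; μ^(6)=-15

((0, 0, 0, 0, 0, 1); (0, 0, 0, 2, 0, 0); (0, 0, 0, 1, 1, 0); (0, 2, 2, 0, 0, 0); (0, 0, 2, 0, 0, 0); (3, 0, 0, 0, 0, 0))


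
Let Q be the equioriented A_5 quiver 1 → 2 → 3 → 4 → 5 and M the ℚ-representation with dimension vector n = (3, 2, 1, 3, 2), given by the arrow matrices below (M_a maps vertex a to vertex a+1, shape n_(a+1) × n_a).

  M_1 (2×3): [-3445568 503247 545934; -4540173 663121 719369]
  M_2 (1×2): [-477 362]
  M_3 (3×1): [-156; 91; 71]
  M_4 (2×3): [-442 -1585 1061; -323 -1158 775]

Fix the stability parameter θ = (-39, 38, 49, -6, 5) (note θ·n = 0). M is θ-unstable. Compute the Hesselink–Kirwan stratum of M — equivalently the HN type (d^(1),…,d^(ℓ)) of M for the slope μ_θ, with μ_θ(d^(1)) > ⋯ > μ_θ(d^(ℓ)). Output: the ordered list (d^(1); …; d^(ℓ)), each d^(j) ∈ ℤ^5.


Via rank(M_{q-1}∘⋯∘M_p): M ≅ I[1,1], I[1,2], I[1,5], I[4,4], I[4,5].
μ_θ-semistable layers: μ^(1)=38; μ^(2)=43/2; μ^(3)=5; μ^(4)=-6; μ^(5)=-39

((0, 1, 0, 0, 0); (0, 1, 1, 1, 1); (0, 0, 0, 0, 1); (0, 0, 0, 2, 0); (3, 0, 0, 0, 0))


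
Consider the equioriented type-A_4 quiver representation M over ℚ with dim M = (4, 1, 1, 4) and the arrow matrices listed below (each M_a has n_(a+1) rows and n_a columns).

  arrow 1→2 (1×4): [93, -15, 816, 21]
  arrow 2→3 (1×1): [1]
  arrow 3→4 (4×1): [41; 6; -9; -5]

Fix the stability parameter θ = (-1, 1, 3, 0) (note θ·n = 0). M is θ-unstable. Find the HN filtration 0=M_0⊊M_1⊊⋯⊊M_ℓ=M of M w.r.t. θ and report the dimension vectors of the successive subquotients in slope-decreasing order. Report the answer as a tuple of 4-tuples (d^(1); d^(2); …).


Via rank(M_{q-1}∘⋯∘M_p): M ≅ I[1,1]^3, I[1,4], I[4,4]^3.
μ_θ-semistable layers: μ^(1)=3/2; μ^(2)=1; μ^(3)=0; μ^(4)=-1

((0, 0, 1, 1); (0, 1, 0, 0); (0, 0, 0, 3); (4, 0, 0, 0))


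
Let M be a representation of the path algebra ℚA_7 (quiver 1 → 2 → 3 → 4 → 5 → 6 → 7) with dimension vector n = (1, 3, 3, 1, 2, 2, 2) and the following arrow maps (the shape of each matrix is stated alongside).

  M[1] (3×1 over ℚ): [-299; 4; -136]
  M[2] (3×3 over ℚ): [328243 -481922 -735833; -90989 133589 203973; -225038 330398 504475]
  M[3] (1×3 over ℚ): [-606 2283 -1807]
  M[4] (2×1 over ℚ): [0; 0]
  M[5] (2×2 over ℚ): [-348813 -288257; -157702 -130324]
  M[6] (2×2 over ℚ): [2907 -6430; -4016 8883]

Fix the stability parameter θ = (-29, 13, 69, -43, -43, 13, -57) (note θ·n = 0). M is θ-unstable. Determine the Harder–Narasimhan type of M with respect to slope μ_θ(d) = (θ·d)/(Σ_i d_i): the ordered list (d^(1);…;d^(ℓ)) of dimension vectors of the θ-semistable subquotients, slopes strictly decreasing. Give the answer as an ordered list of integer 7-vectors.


Barcode: M ≅ I[1,4], I[2,3]^2, I[5,7]^2. HN layers by μ_θ (5 steps, strictly decreasing):
  μ^(1)=69; μ^(2)=13; μ^(3)=-22; μ^(4)=-29; μ^(5)=-43

((0, 0, 2, 0, 0, 0, 0); (0, 3, 1, 1, 0, 0, 0); (0, 0, 0, 0, 0, 2, 2); (1, 0, 0, 0, 0, 0, 0); (0, 0, 0, 0, 2, 0, 0))


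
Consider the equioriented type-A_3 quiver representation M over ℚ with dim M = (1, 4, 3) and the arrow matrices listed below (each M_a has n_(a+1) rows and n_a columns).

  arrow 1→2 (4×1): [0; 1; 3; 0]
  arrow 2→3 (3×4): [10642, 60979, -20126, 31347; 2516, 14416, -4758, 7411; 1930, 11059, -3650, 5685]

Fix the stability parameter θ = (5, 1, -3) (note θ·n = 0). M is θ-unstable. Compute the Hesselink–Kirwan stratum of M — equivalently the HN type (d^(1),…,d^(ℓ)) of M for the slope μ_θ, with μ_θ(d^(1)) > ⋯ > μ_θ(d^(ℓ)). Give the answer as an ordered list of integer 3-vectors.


Barcode: M ≅ I[1,3], I[2,2]^2, I[2,3], I[3,3]. HN layers by μ_θ (3 steps, strictly decreasing):
  μ^(1)=1; μ^(2)=-1; μ^(3)=-3

((1, 3, 1); (0, 1, 1); (0, 0, 1))


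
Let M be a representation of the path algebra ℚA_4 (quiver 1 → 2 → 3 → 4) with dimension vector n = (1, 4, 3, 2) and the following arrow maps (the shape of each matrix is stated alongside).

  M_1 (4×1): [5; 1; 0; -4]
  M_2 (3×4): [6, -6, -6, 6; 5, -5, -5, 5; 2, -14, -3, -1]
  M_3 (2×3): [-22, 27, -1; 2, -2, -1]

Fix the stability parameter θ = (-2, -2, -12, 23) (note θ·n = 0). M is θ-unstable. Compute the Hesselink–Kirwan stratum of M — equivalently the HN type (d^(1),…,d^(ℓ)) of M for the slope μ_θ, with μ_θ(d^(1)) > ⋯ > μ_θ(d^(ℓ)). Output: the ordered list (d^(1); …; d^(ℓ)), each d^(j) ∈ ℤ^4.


Via rank(M_{q-1}∘⋯∘M_p): M ≅ I[1,2], I[2,2], I[2,4]^2, I[3,3].
μ_θ-semistable layers: μ^(1)=23; μ^(2)=-2; μ^(3)=-7; μ^(4)=-12

((0, 0, 0, 2); (1, 2, 0, 0); (0, 2, 2, 0); (0, 0, 1, 0))


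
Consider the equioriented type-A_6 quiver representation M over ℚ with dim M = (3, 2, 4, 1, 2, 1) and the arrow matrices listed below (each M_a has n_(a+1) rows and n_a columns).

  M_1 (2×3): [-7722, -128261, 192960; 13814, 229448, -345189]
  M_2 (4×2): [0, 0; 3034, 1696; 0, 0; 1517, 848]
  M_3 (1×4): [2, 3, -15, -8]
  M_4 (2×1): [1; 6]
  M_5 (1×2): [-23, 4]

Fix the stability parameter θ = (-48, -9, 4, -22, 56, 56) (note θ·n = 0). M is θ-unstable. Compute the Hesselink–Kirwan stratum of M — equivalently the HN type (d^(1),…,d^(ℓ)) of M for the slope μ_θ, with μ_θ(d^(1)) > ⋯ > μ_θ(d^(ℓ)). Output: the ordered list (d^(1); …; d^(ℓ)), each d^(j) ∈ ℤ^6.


Barcode: M ≅ I[1,1], I[1,2], I[1,6], I[3,3]^3, I[5,5]. HN layers by μ_θ (4 steps, strictly decreasing):
  μ^(1)=56; μ^(2)=4; μ^(3)=-9; μ^(4)=-48

((0, 0, 0, 0, 2, 1); (0, 0, 3, 0, 0, 0); (0, 2, 1, 1, 0, 0); (3, 0, 0, 0, 0, 0))


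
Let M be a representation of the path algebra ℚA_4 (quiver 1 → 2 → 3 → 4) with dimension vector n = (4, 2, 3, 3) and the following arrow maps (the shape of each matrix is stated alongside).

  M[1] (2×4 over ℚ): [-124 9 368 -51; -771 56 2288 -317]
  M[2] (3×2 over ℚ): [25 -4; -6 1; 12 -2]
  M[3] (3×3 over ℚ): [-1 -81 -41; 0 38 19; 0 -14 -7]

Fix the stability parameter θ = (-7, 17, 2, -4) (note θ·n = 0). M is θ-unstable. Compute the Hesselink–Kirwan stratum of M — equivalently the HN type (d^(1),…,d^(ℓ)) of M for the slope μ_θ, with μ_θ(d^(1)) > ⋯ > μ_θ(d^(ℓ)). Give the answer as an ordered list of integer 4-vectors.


Interval decomposition of M: I[1,1]^2, I[1,3], I[1,4], I[3,4], I[4,4].
HN type (ℓ=5): μ^(1)=19/2; μ^(2)=5; μ^(3)=-1; μ^(4)=-4; μ^(5)=-7

((0, 1, 1, 0); (0, 1, 1, 1); (0, 0, 1, 1); (0, 0, 0, 1); (4, 0, 0, 0))


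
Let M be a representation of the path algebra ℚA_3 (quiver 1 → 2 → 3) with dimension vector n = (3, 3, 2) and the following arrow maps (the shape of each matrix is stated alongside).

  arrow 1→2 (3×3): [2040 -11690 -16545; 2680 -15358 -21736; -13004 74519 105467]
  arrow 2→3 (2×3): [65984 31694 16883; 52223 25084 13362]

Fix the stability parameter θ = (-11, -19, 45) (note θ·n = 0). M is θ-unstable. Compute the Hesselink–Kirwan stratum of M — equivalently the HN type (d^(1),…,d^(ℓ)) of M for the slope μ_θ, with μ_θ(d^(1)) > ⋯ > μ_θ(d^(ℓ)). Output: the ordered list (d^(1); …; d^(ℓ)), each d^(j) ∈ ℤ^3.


Barcode: M ≅ I[1,1], I[1,3]^2, I[2,2]. HN layers by μ_θ (4 steps, strictly decreasing):
  μ^(1)=45; μ^(2)=-11; μ^(3)=-15; μ^(4)=-19

((0, 0, 2); (1, 0, 0); (2, 2, 0); (0, 1, 0))


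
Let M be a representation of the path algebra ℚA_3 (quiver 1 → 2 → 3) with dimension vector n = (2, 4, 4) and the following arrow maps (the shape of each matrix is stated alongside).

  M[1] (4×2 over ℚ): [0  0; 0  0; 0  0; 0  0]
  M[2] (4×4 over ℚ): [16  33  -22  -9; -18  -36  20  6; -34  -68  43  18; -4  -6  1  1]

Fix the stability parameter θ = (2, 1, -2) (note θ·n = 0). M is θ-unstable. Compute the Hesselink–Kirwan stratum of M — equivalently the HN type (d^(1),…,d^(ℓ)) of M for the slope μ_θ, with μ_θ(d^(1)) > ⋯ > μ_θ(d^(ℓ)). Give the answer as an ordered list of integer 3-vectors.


Barcode: M ≅ I[1,1]^2, I[2,3]^4. HN layers by μ_θ (2 steps, strictly decreasing):
  μ^(1)=2; μ^(2)=-1/2

((2, 0, 0); (0, 4, 4))


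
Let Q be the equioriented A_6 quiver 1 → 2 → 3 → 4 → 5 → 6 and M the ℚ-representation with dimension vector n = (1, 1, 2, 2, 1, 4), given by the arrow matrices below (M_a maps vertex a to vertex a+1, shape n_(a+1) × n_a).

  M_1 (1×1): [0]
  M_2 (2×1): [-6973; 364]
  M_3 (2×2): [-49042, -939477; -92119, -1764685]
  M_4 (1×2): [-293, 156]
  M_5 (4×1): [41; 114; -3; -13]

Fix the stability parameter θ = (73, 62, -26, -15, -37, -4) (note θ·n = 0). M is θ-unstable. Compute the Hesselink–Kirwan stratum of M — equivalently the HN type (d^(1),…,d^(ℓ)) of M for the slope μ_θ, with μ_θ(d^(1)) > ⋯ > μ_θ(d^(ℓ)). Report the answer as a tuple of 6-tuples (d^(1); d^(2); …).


Via rank(M_{q-1}∘⋯∘M_p): M ≅ I[1,1], I[2,6], I[3,4], I[6,6]^3.
μ_θ-semistable layers: μ^(1)=73; μ^(2)=-4; μ^(3)=-15; μ^(4)=-26

((1, 0, 0, 0, 0, 0); (0, 1, 1, 1, 1, 4); (0, 0, 0, 1, 0, 0); (0, 0, 1, 0, 0, 0))


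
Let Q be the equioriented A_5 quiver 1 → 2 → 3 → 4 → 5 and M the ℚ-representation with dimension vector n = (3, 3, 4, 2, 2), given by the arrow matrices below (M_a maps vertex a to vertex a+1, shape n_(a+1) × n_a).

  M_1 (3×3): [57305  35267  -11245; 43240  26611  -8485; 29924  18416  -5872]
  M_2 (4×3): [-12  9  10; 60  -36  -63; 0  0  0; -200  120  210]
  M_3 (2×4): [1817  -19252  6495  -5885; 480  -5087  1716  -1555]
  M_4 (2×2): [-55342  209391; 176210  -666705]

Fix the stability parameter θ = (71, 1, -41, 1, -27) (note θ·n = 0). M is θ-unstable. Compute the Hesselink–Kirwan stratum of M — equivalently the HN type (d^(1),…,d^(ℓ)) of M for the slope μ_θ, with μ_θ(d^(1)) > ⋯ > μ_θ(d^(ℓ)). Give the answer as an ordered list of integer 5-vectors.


Barcode: M ≅ I[1,1], I[1,2], I[1,5], I[2,4], I[3,3]^2, I[5,5]. HN layers by μ_θ (6 steps, strictly decreasing):
  μ^(1)=71; μ^(2)=36; μ^(3)=1; μ^(4)=-20; μ^(5)=-27; μ^(6)=-41

((1, 0, 0, 0, 0); (1, 1, 0, 0, 0); (1, 1, 1, 2, 1); (0, 1, 1, 0, 0); (0, 0, 0, 0, 1); (0, 0, 2, 0, 0))


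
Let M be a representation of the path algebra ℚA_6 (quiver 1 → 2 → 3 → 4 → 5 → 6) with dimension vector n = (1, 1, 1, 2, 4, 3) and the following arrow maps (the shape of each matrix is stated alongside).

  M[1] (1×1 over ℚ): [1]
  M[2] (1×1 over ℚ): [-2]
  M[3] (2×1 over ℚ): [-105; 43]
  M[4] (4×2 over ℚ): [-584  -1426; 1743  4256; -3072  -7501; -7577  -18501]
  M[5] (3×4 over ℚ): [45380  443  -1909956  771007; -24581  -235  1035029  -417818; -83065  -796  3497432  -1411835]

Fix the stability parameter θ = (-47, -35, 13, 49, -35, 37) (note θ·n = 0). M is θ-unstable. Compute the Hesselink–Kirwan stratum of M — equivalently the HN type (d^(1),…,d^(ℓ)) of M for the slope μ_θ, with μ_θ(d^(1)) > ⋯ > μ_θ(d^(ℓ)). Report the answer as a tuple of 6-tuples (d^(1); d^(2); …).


Via rank(M_{q-1}∘⋯∘M_p): M ≅ I[1,6], I[4,6], I[5,5], I[5,6].
μ_θ-semistable layers: μ^(1)=37; μ^(2)=9; μ^(3)=7; μ^(4)=-35; μ^(5)=-47

((0, 0, 0, 0, 0, 3); (0, 0, 1, 1, 1, 0); (0, 0, 0, 1, 1, 0); (0, 1, 0, 0, 2, 0); (1, 0, 0, 0, 0, 0))


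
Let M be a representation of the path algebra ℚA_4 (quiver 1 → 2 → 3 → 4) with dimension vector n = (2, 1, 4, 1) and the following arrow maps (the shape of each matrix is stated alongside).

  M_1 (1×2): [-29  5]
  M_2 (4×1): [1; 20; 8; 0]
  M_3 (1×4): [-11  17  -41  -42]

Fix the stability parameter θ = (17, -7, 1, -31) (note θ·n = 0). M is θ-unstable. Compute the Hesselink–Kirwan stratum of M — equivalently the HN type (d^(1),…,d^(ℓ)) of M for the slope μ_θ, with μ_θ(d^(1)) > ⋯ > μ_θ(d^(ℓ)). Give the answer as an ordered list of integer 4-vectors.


Barcode: M ≅ I[1,1], I[1,4], I[3,3]^3. HN layers by μ_θ (3 steps, strictly decreasing):
  μ^(1)=17; μ^(2)=1; μ^(3)=-5

((1, 0, 0, 0); (0, 0, 3, 0); (1, 1, 1, 1))


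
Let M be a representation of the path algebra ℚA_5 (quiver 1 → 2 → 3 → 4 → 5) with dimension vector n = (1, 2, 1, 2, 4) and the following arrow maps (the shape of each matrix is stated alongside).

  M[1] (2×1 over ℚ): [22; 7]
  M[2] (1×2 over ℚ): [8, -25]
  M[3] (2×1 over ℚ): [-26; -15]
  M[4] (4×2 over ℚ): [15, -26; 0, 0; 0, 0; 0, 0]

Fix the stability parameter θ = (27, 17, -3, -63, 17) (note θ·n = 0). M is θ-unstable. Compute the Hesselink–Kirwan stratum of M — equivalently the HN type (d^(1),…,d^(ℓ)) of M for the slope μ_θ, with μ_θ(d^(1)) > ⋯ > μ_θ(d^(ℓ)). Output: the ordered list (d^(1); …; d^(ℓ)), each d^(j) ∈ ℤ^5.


Barcode: M ≅ I[1,4], I[2,2], I[4,5], I[5,5]^3. HN layers by μ_θ (3 steps, strictly decreasing):
  μ^(1)=17; μ^(2)=-11/2; μ^(3)=-63

((0, 1, 0, 0, 4); (1, 1, 1, 1, 0); (0, 0, 0, 1, 0))


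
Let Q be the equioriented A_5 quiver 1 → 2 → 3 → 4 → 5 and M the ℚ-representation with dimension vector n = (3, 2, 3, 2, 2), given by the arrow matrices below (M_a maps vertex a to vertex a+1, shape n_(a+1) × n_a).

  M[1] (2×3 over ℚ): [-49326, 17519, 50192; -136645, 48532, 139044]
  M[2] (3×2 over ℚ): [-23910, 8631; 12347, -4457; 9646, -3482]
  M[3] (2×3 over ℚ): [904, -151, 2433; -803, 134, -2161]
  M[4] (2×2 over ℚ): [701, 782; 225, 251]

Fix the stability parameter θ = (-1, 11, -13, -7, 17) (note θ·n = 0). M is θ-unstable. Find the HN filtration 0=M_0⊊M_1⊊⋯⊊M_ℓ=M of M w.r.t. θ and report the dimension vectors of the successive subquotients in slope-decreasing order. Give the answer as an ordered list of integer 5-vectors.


Via rank(M_{q-1}∘⋯∘M_p): M ≅ I[1,1], I[1,5]^2, I[3,3].
μ_θ-semistable layers: μ^(1)=17; μ^(2)=-1; μ^(3)=-5/2; μ^(4)=-13

((0, 0, 0, 0, 2); (1, 0, 0, 0, 0); (2, 2, 2, 2, 0); (0, 0, 1, 0, 0))


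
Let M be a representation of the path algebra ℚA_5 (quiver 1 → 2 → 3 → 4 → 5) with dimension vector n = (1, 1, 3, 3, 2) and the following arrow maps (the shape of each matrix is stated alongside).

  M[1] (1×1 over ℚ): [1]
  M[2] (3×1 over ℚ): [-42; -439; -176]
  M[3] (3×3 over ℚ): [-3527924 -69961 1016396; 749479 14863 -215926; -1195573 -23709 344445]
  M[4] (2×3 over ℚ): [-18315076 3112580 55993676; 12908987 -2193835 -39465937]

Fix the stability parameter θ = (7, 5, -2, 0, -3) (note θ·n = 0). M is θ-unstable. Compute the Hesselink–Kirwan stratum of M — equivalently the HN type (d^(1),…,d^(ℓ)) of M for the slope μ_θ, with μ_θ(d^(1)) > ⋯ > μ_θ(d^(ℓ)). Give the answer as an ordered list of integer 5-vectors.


Barcode: M ≅ I[1,5], I[3,4]^2, I[5,5]. HN layers by μ_θ (4 steps, strictly decreasing):
  μ^(1)=7/5; μ^(2)=0; μ^(3)=-2; μ^(4)=-3

((1, 1, 1, 1, 1); (0, 0, 0, 2, 0); (0, 0, 2, 0, 0); (0, 0, 0, 0, 1))


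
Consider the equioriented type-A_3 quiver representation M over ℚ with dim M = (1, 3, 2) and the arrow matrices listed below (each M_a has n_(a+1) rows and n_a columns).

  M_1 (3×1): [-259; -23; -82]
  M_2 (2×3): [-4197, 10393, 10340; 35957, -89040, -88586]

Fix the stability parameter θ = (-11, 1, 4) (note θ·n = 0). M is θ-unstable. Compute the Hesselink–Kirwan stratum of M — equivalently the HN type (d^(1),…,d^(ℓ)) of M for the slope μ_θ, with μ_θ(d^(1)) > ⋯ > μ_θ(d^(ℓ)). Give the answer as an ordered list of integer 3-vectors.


Interval decomposition of M: I[1,3], I[2,2], I[2,3].
HN type (ℓ=3): μ^(1)=4; μ^(2)=1; μ^(3)=-11

((0, 0, 2); (0, 3, 0); (1, 0, 0))


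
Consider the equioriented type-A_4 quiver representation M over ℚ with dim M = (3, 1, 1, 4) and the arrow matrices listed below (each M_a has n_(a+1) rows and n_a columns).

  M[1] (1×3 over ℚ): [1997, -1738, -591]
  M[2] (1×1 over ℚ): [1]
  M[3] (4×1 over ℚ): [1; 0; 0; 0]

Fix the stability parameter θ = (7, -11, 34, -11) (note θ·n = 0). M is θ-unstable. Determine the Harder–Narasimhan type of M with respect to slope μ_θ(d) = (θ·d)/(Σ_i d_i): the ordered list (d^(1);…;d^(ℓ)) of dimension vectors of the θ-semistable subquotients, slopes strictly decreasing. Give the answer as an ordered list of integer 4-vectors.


Barcode: M ≅ I[1,1]^2, I[1,4], I[4,4]^3. HN layers by μ_θ (4 steps, strictly decreasing):
  μ^(1)=23/2; μ^(2)=7; μ^(3)=-2; μ^(4)=-11

((0, 0, 1, 1); (2, 0, 0, 0); (1, 1, 0, 0); (0, 0, 0, 3))


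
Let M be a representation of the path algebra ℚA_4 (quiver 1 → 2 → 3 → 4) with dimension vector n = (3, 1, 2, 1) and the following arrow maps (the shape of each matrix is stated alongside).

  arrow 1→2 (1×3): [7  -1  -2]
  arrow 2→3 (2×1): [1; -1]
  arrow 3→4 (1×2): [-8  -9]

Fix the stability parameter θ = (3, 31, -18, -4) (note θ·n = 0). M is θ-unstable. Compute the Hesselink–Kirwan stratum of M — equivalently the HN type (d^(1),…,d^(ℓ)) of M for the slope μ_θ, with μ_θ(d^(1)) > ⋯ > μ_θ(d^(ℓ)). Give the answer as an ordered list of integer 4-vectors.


Interval decomposition of M: I[1,1]^2, I[1,4], I[3,3].
HN type (ℓ=2): μ^(1)=3; μ^(2)=-18

((3, 1, 1, 1); (0, 0, 1, 0))


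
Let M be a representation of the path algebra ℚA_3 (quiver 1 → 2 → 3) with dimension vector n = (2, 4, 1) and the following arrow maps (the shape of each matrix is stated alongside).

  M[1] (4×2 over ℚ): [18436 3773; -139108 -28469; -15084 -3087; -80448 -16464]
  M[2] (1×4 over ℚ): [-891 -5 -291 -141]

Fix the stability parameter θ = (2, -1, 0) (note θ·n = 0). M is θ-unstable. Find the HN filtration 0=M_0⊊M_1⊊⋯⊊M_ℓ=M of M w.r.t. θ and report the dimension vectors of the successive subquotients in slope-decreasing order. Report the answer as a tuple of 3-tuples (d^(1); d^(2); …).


Interval decomposition of M: I[1,1], I[1,3], I[2,2]^3.
HN type (ℓ=3): μ^(1)=2; μ^(2)=1/3; μ^(3)=-1

((1, 0, 0); (1, 1, 1); (0, 3, 0))


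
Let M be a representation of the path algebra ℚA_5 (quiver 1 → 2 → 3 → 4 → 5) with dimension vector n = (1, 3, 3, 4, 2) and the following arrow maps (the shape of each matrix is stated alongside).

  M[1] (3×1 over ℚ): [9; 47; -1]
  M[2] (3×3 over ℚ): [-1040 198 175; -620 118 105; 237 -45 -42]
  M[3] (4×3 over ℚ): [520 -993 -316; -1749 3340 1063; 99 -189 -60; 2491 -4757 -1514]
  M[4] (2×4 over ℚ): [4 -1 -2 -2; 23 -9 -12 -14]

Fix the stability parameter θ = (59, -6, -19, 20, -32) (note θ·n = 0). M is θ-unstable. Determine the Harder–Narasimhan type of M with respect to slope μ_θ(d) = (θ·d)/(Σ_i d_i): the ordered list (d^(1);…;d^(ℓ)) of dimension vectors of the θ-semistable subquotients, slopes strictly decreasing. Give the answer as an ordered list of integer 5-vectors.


Via rank(M_{q-1}∘⋯∘M_p): M ≅ I[1,5], I[2,2], I[2,5], I[3,4], I[4,4].
μ_θ-semistable layers: μ^(1)=20; μ^(2)=22/5; μ^(3)=-6; μ^(4)=-25/2; μ^(5)=-19

((0, 0, 0, 2, 0); (1, 1, 1, 1, 1); (0, 1, 0, 1, 1); (0, 1, 1, 0, 0); (0, 0, 1, 0, 0))


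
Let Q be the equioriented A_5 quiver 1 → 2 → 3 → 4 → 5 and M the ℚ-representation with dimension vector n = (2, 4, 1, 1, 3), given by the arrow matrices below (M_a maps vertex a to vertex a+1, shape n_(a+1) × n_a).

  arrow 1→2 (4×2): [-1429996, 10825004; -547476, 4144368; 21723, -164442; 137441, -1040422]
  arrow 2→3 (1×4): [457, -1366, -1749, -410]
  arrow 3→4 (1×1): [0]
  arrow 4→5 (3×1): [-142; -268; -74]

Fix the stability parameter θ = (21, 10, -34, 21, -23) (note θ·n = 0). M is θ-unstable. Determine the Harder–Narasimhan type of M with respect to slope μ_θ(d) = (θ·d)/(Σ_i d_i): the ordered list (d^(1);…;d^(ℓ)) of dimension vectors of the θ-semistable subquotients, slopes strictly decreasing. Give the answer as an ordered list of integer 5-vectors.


Interval decomposition of M: I[1,2], I[1,3], I[2,2]^2, I[4,5], I[5,5]^2.
HN type (ℓ=4): μ^(1)=31/2; μ^(2)=10; μ^(3)=-1; μ^(4)=-23

((1, 1, 0, 0, 0); (0, 2, 0, 0, 0); (1, 1, 1, 1, 1); (0, 0, 0, 0, 2))


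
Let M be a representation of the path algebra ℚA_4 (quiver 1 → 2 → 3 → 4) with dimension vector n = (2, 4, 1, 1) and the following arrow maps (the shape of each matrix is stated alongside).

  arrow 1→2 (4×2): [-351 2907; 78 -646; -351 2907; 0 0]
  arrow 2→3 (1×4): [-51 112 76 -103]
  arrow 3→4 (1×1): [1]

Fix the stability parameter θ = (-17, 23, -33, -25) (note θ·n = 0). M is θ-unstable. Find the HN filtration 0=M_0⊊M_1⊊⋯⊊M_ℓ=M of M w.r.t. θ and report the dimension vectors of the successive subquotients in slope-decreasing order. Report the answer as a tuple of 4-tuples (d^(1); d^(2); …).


Interval decomposition of M: I[1,1], I[1,4], I[2,2]^3.
HN type (ℓ=3): μ^(1)=23; μ^(2)=-35/3; μ^(3)=-17

((0, 3, 0, 0); (0, 1, 1, 1); (2, 0, 0, 0))


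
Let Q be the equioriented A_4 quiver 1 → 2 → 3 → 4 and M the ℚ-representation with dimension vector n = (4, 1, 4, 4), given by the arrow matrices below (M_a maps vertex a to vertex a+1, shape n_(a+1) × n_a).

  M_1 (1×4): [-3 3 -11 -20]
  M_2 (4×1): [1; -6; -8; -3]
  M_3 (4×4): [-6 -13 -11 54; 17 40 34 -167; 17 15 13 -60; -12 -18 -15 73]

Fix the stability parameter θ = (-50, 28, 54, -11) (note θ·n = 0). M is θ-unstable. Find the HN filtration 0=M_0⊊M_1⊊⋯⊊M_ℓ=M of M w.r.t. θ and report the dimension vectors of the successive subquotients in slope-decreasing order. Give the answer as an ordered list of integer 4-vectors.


Interval decomposition of M: I[1,1]^3, I[1,4], I[3,4]^3.
HN type (ℓ=3): μ^(1)=71/3; μ^(2)=43/2; μ^(3)=-50

((0, 1, 1, 1); (0, 0, 3, 3); (4, 0, 0, 0))


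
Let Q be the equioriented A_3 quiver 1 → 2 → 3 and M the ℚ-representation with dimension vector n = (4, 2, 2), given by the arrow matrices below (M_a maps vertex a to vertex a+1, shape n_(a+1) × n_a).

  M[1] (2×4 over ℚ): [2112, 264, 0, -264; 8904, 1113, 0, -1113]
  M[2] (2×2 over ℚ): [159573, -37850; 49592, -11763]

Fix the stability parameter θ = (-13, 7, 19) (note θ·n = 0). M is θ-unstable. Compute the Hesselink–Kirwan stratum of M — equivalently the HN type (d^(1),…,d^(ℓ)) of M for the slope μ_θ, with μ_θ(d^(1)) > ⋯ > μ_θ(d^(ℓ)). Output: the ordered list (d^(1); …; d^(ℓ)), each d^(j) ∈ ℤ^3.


Barcode: M ≅ I[1,1]^3, I[1,3], I[2,3]. HN layers by μ_θ (3 steps, strictly decreasing):
  μ^(1)=19; μ^(2)=7; μ^(3)=-13

((0, 0, 2); (0, 2, 0); (4, 0, 0))


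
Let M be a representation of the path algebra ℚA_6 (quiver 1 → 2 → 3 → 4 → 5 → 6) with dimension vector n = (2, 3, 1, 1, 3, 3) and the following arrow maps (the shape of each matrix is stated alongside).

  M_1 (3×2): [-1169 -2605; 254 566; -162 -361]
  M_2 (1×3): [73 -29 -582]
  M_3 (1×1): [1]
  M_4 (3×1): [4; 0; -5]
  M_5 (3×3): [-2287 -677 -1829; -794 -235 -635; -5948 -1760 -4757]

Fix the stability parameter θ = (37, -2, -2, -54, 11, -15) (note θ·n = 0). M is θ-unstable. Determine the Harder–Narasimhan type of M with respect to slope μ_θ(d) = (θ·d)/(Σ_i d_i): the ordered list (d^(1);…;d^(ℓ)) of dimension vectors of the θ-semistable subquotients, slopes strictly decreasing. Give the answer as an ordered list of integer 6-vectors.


Interval decomposition of M: I[1,2], I[1,6], I[2,2], I[5,6]^2.
HN type (ℓ=3): μ^(1)=35/2; μ^(2)=-2; μ^(3)=-21/4

((1, 1, 0, 0, 0, 0); (0, 1, 0, 0, 3, 3); (1, 1, 1, 1, 0, 0))


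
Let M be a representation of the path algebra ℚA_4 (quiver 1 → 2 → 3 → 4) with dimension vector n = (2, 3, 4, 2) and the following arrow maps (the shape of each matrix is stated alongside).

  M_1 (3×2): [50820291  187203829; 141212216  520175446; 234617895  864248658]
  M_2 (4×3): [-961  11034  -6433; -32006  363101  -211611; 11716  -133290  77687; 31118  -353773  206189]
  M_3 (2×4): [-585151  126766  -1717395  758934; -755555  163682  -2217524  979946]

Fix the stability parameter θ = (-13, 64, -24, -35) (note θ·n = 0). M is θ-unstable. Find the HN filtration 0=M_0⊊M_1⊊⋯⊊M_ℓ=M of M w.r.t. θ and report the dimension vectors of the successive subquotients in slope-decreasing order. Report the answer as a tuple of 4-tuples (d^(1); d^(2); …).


Interval decomposition of M: I[1,4]^2, I[2,3], I[3,3].
HN type (ℓ=4): μ^(1)=20; μ^(2)=5/3; μ^(3)=-13; μ^(4)=-24

((0, 1, 1, 0); (0, 2, 2, 2); (2, 0, 0, 0); (0, 0, 1, 0))


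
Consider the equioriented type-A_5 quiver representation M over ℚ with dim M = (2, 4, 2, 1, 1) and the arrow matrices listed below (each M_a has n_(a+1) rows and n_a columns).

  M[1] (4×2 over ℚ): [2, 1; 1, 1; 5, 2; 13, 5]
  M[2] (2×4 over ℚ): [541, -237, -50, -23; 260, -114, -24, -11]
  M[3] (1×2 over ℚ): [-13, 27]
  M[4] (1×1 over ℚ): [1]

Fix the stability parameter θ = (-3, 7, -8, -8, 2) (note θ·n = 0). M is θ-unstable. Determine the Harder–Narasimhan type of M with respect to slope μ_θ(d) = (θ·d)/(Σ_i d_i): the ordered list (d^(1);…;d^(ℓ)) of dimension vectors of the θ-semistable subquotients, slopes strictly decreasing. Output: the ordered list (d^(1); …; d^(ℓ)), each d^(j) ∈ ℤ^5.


Barcode: M ≅ I[1,3], I[1,5], I[2,2]^2. HN layers by μ_θ (4 steps, strictly decreasing):
  μ^(1)=7; μ^(2)=2; μ^(3)=-1/2; μ^(4)=-3

((0, 2, 0, 0, 0); (0, 0, 0, 0, 1); (0, 1, 1, 0, 0); (2, 1, 1, 1, 0))


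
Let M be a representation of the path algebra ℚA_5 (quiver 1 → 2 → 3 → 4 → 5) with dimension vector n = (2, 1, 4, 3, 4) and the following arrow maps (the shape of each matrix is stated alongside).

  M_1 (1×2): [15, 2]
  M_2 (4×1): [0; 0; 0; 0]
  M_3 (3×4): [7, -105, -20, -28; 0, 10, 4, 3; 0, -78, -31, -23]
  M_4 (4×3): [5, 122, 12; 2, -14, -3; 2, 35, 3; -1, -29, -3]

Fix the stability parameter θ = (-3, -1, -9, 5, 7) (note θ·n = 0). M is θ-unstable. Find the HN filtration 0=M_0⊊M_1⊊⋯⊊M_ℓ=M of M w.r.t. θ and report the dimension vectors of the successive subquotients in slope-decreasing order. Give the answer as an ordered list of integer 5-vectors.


Via rank(M_{q-1}∘⋯∘M_p): M ≅ I[1,1], I[1,2], I[3,3], I[3,5]^3, I[5,5].
μ_θ-semistable layers: μ^(1)=7; μ^(2)=5; μ^(3)=-1; μ^(4)=-3; μ^(5)=-9

((0, 0, 0, 0, 4); (0, 0, 0, 3, 0); (0, 1, 0, 0, 0); (2, 0, 0, 0, 0); (0, 0, 4, 0, 0))


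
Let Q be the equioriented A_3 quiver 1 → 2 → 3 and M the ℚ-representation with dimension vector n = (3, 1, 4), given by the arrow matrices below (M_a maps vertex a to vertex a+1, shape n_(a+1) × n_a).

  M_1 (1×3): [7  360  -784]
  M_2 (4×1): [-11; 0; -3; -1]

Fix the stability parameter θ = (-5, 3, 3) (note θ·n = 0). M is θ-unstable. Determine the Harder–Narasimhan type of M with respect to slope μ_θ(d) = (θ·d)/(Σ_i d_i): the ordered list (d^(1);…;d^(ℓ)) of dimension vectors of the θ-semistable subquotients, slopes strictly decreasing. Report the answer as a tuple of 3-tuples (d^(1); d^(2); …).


Interval decomposition of M: I[1,1]^2, I[1,3], I[3,3]^3.
HN type (ℓ=2): μ^(1)=3; μ^(2)=-5

((0, 1, 4); (3, 0, 0))


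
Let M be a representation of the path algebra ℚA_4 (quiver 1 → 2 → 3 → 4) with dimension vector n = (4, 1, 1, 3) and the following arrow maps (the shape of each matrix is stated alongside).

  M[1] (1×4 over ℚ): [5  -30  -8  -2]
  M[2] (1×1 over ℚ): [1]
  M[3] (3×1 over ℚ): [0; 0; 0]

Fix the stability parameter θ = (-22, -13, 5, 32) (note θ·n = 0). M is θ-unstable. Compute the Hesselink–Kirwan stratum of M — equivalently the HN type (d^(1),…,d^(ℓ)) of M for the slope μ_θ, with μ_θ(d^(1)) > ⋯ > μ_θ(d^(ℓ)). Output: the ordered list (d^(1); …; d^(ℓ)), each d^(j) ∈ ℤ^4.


Barcode: M ≅ I[1,1]^3, I[1,3], I[4,4]^3. HN layers by μ_θ (4 steps, strictly decreasing):
  μ^(1)=32; μ^(2)=5; μ^(3)=-13; μ^(4)=-22

((0, 0, 0, 3); (0, 0, 1, 0); (0, 1, 0, 0); (4, 0, 0, 0))


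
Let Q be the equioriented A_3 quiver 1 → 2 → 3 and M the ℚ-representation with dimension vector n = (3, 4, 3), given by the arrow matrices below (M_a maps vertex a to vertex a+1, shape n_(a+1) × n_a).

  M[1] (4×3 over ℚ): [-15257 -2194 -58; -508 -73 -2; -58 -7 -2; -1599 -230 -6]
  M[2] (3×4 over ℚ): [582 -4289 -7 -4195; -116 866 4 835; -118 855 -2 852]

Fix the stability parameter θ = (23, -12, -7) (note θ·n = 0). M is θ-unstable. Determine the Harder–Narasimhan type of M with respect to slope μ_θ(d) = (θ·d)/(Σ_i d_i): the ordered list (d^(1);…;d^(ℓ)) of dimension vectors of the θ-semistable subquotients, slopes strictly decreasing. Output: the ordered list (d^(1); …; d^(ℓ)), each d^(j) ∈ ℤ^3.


Via rank(M_{q-1}∘⋯∘M_p): M ≅ I[1,1], I[1,3]^2, I[2,2], I[2,3].
μ_θ-semistable layers: μ^(1)=23; μ^(2)=4/3; μ^(3)=-7; μ^(4)=-12

((1, 0, 0); (2, 2, 2); (0, 0, 1); (0, 2, 0))


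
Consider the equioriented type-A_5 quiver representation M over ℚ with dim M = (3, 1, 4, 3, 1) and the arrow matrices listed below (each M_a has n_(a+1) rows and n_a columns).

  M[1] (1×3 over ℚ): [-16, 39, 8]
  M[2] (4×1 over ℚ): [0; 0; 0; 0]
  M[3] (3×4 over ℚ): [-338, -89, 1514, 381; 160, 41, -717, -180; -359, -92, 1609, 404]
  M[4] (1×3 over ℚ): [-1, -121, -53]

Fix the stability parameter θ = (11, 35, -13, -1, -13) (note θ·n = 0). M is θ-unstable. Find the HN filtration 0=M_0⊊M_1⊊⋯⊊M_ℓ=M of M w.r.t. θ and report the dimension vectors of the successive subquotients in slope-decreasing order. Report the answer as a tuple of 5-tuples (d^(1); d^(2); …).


Interval decomposition of M: I[1,1]^2, I[1,2], I[3,3], I[3,4]^2, I[3,5].
HN type (ℓ=5): μ^(1)=35; μ^(2)=11; μ^(3)=-1; μ^(4)=-7; μ^(5)=-13

((0, 1, 0, 0, 0); (3, 0, 0, 0, 0); (0, 0, 0, 2, 0); (0, 0, 0, 1, 1); (0, 0, 4, 0, 0))


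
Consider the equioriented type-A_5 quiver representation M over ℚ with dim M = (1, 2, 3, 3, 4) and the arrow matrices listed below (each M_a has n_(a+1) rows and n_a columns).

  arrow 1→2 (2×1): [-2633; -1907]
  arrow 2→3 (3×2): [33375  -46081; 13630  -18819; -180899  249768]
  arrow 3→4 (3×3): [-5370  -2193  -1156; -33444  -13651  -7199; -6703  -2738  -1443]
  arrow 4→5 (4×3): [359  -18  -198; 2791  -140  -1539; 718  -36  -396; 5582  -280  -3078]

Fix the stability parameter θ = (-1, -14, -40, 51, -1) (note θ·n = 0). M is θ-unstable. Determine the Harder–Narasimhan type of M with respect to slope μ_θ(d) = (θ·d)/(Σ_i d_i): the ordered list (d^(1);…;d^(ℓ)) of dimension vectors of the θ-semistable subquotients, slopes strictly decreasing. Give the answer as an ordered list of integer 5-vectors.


Via rank(M_{q-1}∘⋯∘M_p): M ≅ I[1,5], I[2,4], I[3,5], I[5,5]^2.
μ_θ-semistable layers: μ^(1)=51; μ^(2)=25; μ^(3)=-1; μ^(4)=-55/3; μ^(5)=-27; μ^(6)=-40

((0, 0, 0, 1, 0); (0, 0, 0, 2, 2); (0, 0, 0, 0, 2); (1, 1, 1, 0, 0); (0, 1, 1, 0, 0); (0, 0, 1, 0, 0))


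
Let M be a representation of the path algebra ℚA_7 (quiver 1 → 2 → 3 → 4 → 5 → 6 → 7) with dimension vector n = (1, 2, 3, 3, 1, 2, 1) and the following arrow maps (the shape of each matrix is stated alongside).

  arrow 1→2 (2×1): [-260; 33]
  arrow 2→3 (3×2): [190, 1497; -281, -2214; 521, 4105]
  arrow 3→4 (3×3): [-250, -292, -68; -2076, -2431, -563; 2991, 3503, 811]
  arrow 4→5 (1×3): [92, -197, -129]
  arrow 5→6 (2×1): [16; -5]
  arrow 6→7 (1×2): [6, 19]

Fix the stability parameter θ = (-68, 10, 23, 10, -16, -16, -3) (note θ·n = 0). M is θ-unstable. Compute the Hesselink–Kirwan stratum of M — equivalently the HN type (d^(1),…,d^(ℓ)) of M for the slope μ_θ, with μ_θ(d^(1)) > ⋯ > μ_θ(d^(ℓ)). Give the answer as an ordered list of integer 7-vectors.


Barcode: M ≅ I[1,7], I[2,4], I[3,3], I[4,4], I[6,6]. HN layers by μ_θ (6 steps, strictly decreasing):
  μ^(1)=23; μ^(2)=33/2; μ^(3)=10; μ^(4)=4/3; μ^(5)=-16; μ^(6)=-68

((0, 0, 1, 0, 0, 0, 0); (0, 0, 1, 1, 0, 0, 0); (0, 1, 0, 1, 0, 0, 0); (0, 1, 1, 1, 1, 1, 1); (0, 0, 0, 0, 0, 1, 0); (1, 0, 0, 0, 0, 0, 0))


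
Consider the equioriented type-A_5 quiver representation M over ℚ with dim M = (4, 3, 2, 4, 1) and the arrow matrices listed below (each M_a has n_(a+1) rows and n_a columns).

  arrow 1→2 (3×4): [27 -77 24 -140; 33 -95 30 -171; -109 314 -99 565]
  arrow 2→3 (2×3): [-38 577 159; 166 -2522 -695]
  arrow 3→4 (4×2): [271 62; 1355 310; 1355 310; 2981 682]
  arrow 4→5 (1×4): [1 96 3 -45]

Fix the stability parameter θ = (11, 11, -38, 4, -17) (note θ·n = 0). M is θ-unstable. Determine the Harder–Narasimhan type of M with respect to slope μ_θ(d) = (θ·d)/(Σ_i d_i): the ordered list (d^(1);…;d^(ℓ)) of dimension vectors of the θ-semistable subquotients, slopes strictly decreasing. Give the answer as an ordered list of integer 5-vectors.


Via rank(M_{q-1}∘⋯∘M_p): M ≅ I[1,1], I[1,2], I[1,3], I[1,5], I[4,4]^3.
μ_θ-semistable layers: μ^(1)=11; μ^(2)=4; μ^(3)=-16/3; μ^(4)=-29/5

((2, 1, 0, 0, 0); (0, 0, 0, 3, 0); (1, 1, 1, 0, 0); (1, 1, 1, 1, 1))
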